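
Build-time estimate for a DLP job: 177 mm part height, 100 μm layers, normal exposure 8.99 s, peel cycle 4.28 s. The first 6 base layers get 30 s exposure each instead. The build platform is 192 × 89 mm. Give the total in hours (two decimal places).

6.56 hours

Number of layers: 177 / 0.1 → 1770 (rounded up).
Base layers = 6 × (30 + 4.28), so 205.68 s.
Regular layers = 1764 × (8.99 + 4.28), so 23408.28 s.
Total = 205.68 + 23408.28 = 23613.96 s = 6.56 hours.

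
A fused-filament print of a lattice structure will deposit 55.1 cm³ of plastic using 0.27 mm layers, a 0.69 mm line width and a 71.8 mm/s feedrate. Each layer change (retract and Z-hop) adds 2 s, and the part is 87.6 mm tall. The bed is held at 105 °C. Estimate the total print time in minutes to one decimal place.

79.5 minutes

Bead cross-section = 0.27 × 0.69, so 0.1863 mm².
Toolpath length = 55.1 cm³ / 0.1863 mm² = 55100 / 0.1863 = 295759.5 mm.
Extrusion time: 295759.5 / 71.8 → 4119.2 s.
Layers = ⌈87.6/0.27⌉ = 325.
Layer-change overhead: 325 × 2 → 650 s.
Altogether 4119.2 + 650 = 4769.2 s, i.e. 79.5 minutes.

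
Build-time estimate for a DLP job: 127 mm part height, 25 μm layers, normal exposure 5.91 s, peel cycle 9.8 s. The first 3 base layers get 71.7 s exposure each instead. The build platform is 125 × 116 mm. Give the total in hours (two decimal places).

Layers = ⌈127/0.025⌉ = 5080.
Bottom layers: 3 × (71.7 + 9.8) → 244.5 s.
Regular layers = 5077 × (5.91 + 9.8) = 79759.67 s.
Sum: 244.5 + 79759.67 = 80004.17 s → 22.22 hours.

22.22 hours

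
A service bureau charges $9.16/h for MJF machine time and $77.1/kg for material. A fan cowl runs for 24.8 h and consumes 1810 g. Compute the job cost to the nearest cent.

Machine cost = 9.16 × 24.8, so $227.168.
Material charge: 77.1 × 1810/1000 → $139.551.
Total = 227.168 + 139.551 = 366.719 ≈ $366.72.

$366.72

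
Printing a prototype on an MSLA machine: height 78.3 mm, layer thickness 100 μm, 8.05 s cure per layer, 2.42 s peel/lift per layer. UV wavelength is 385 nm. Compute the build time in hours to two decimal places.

2.28 hours

Layer count = ceil(78.3 / 0.1) = 783.
Per-layer time = 8.05 + 2.42 = 10.47 s.
Build time: 783 × 10.47 s = 8198.01 s, i.e. 2.28 hours.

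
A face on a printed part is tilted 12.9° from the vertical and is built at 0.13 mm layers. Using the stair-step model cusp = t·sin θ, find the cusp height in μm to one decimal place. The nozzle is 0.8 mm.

sin(12.9°) = 0.2233, so cusp = 0.13 × 0.2233 = 0.029029 mm → 29.0 μm.

29.0 μm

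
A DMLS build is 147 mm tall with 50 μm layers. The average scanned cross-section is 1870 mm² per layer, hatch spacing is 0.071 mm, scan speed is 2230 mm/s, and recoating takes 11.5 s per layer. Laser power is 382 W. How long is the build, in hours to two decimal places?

19.04 hours

Layer count = ceil(147 / 0.05) = 2940.
Per-layer scan distance: 1870 / 0.071 → 26338 mm.
Laser time per layer = 26338 / 2230 = 11.8108 s.
Time per layer: 11.8108 + 11.5 → 23.3108 s.
Build time = 2940 × 23.3108 = 68533.752 s = 19.04 hours.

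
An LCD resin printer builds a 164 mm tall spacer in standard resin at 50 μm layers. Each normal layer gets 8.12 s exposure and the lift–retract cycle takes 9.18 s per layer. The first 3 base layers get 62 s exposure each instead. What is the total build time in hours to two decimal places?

Number of layers: 164 / 0.05 → 3280 (rounded up).
Bottom layers = 3 × (62 + 9.18) = 213.54 s.
Normal layers = 3277 × (8.12 + 9.18) = 56692.1 s.
Sum: 213.54 + 56692.1 = 56905.64 s → 15.81 hours.

15.81 hours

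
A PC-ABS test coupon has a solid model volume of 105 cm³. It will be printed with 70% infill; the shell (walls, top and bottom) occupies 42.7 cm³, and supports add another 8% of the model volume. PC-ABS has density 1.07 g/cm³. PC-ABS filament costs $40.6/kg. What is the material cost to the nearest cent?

Volume inside the shell = 105 − 42.7, so 62.3 cm³.
Infill deposited: 0.70 × 62.3 → 43.61 cm³.
Support = 0.08 × 105, so 8.4 cm³.
Deposited volume: 42.7 + 43.61 + 8.4 → 94.71 cm³.
Mass = 94.71 × 1.07 = 101.3397 g.
Cost = 101.3397 g / 1000 × $40.6/kg = $4.11.

$4.11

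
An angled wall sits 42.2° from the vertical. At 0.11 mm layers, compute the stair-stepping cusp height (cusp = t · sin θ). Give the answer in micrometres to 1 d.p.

73.9 μm

h_c = t·sin θ = 0.11 × 0.6717 = 0.073887 mm (73.9 μm).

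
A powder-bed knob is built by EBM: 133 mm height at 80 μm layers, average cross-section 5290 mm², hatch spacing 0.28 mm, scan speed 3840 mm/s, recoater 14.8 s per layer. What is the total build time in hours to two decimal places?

Layers = ⌈133/0.08⌉ = 1663.
Scan path per layer: 5290 / 0.28 → 18892.9 mm.
Scan time per layer = 18892.9 / 3840 = 4.92 s.
Layer cycle = 4.92 + 14.8 = 19.72 s.
1663 layers × 19.72 s/layer = 32794.36 s, i.e. 9.11 hours.

9.11 hours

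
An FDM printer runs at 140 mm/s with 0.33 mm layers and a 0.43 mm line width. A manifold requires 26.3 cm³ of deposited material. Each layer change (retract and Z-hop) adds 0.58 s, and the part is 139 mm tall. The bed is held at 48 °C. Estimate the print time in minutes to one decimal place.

26.1 minutes

Line area = 0.33 × 0.43 = 0.1419 mm².
Total extruded path = 26300/0.1419 = 185341.8 mm.
Time extruding: 185341.8 / 140 → 1323.9 s.
Layer count = ceil(139 / 0.33) = 422.
Layer-change overhead = 422 × 0.58 = 244.76 s.
Altogether 1323.9 + 244.76 = 1568.66 s, i.e. 26.1 minutes.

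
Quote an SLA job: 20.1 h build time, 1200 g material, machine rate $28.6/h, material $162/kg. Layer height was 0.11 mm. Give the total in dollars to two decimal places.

$769.26

Machine cost = 28.6 × 20.1, so $574.86.
Material charge = 162 × 1200/1000 = $194.40.
Total = 574.86 + 194.40 = $769.26.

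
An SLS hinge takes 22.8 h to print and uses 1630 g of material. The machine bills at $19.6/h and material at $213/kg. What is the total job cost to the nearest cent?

$794.07

Machine-time cost = 19.6 × 22.8, so $446.88.
Material cost: 213 × 1630/1000 → $347.19.
Job cost: 446.88 + 347.19 = $794.07.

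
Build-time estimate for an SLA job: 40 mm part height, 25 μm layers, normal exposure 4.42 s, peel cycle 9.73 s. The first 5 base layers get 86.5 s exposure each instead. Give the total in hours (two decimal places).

Layer count = ceil(40 / 0.025) = 1600.
Bottom layers: 5 × (86.5 + 9.73) → 481.15 s.
Remaining layers = 1595 × (4.42 + 9.73) = 22569.25 s.
Total = 481.15 + 22569.25 = 23050.4 s = 6.40 hours.

6.40 hours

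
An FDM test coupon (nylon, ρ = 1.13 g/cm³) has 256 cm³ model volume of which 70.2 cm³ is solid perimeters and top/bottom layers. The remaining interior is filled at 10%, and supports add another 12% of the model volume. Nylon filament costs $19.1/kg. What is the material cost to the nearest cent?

Volume inside the shell: 256 − 70.2 → 185.8 cm³.
Infill deposited = 0.10 × 185.8 = 18.58 cm³.
Support: 0.12 × 256 → 30.72 cm³.
Total extruded = 70.2 + 18.58 + 30.72 = 119.5 cm³.
Mass = 119.5 × 1.13, so 135.035 g.
At $19.1/kg: 135.035/1000 × 19.1 = $2.58.

$2.58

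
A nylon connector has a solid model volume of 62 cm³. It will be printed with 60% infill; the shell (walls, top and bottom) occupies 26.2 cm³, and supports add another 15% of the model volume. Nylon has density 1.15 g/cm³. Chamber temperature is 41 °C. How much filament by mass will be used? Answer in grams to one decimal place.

Interior volume = 62 − 26.2 = 35.8 cm³.
Infill deposited: 0.60 × 35.8 → 21.48 cm³.
Support = 0.15 × 62 = 9.3 cm³.
Total printed volume: 26.2 + 21.48 + 9.3 → 56.98 cm³.
Mass = 56.98 × 1.15, so 65.527 g.

65.5 g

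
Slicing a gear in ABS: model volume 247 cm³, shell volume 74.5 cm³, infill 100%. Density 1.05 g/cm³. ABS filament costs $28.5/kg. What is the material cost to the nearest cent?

$7.39

Interior volume: 247 − 74.5 → 172.5 cm³.
Infill volume: 1.00 × 172.5 → 172.5 cm³.
Deposited volume = 74.5 + 172.5, so 247 cm³.
Mass = 247 × 1.05 = 259.35 g.
At $28.5/kg: 259.35/1000 × 28.5 = $7.39.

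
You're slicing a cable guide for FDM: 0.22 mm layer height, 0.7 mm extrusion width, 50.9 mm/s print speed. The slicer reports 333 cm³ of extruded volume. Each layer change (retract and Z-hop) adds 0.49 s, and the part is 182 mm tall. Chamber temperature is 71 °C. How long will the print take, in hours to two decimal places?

Extrusion cross-section = 0.22 × 0.7 = 0.154 mm².
Path length: 333000 mm³ / 0.154 mm² → 2162337.7 mm.
Extrusion time = 2162337.7 / 50.9 = 42482.1 s.
Number of layers: 182 / 0.22 → 828 (rounded up).
Layer-change overhead = 828 × 0.49, so 405.72 s.
Total = 42482.1 + 405.72 = 42887.82 s = 11.91 hours.

11.91 hours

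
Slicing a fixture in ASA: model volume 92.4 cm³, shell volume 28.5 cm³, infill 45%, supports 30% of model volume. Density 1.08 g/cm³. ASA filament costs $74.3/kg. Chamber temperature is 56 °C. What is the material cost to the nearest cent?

$6.82

Interior volume: 92.4 − 28.5 → 63.9 cm³.
Deposited infill: 0.45 × 63.9 → 28.755 cm³.
Support = 0.30 × 92.4, so 27.72 cm³.
Total printed volume: 28.5 + 28.755 + 27.72 → 84.975 cm³.
Mass = 84.975 × 1.08, so 91.773 g.
At $74.3/kg: 91.773/1000 × 74.3 = $6.82.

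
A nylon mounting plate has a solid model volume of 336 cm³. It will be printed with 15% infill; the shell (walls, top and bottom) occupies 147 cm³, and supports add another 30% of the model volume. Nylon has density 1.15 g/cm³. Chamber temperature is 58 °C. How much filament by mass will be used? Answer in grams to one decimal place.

317.6 g

Interior volume: 336 − 147 → 189 cm³.
Infill deposited: 0.15 × 189 → 28.35 cm³.
Support = 0.30 × 336 = 100.8 cm³.
Deposited volume = 147 + 28.35 + 100.8, so 276.15 cm³.
Mass = 276.15 × 1.15, so 317.5725 g.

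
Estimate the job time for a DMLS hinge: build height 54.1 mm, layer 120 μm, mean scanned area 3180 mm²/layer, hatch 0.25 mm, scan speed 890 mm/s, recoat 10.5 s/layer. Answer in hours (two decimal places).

Layers = ⌈54.1/0.12⌉ = 451.
Hatch length per layer = 3180 / 0.25 = 12720 mm.
Laser time per layer = 12720 / 890, so 14.2921 s.
Time per layer = 14.2921 + 10.5 = 24.7921 s.
Total: 451 × 24.7921 s = 11181.2371 s → 3.11 hours.

3.11 hours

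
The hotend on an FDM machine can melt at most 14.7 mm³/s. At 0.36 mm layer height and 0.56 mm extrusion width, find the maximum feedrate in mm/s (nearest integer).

Bead cross-section = 0.36 × 0.56 = 0.2016 mm².
Max speed = 14.7 / 0.2016 = 72.92 ≈ 73 mm/s.

73 mm/s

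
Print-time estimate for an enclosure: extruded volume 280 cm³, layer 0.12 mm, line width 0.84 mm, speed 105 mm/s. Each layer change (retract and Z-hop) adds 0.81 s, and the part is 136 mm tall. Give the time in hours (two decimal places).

Line area = 0.12 × 0.84, so 0.1008 mm².
Toolpath length = 280 cm³ / 0.1008 mm² = 280000 / 0.1008 = 2777777.8 mm.
Time extruding = 2777777.8 / 105 = 26455 s.
Number of layers: 136 / 0.12 → 1134 (rounded up).
Layer-change overhead: 1134 × 0.81 → 918.54 s.
Altogether 26455 + 918.54 = 27373.54 s, i.e. 7.60 hours.

7.60 hours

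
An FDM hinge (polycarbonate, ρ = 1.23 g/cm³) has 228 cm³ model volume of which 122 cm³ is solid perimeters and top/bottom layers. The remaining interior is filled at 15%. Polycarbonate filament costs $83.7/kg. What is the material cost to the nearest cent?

$14.20

Volume inside the shell = 228 − 122 = 106 cm³.
Infill volume = 0.15 × 106, so 15.9 cm³.
Deposited volume = 122 + 15.9 = 137.9 cm³.
Mass: 137.9 × 1.23 → 169.617 g.
At $83.7/kg: 169.617/1000 × 83.7 = $14.20.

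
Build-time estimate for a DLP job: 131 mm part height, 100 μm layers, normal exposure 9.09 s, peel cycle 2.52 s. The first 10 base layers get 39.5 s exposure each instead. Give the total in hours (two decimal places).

4.31 hours

Layer count = ceil(131 / 0.1) = 1310.
Base layers = 10 × (39.5 + 2.52) = 420.2 s.
Remaining layers = 1300 × (9.09 + 2.52) = 15093 s.
Total = 420.2 + 15093 = 15513.2 s = 4.31 hours.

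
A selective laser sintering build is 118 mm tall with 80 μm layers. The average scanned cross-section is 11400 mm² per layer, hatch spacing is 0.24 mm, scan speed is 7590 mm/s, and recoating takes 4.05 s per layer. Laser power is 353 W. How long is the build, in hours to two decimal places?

4.22 hours

Number of layers: 118 / 0.08 → 1475 (rounded up).
Hatch length per layer: 11400 / 0.24 → 47500 mm.
Laser time per layer = 47500 / 7590, so 6.2582 s.
Layer cycle = 6.2582 + 4.05 = 10.3082 s.
1475 layers × 10.3082 s/layer = 15204.595 s, i.e. 4.22 hours.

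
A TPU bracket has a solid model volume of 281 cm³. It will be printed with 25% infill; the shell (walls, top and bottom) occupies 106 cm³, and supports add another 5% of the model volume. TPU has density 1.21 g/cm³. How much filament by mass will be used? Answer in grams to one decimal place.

Interior volume = 281 − 106 = 175 cm³.
Infill volume = 0.25 × 175 = 43.75 cm³.
Support = 0.05 × 281, so 14.05 cm³.
Total extruded = 106 + 43.75 + 14.05, so 163.8 cm³.
Mass: 163.8 × 1.21 → 198.198 g.

198.2 g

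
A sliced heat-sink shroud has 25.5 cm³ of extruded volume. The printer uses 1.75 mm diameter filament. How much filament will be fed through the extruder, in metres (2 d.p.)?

10.60 m

Filament cross-section = π × (1.75/2)² = 2.4053 mm².
Length = 25.5 cm³ / 2.4053 mm² = 25500 / 2.4053 = 10601.59 mm = 10.60 m.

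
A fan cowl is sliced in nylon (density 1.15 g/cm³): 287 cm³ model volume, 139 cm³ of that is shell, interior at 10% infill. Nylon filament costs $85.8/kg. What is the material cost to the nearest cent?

Infill region = 287 − 139, so 148 cm³.
Deposited infill: 0.10 × 148 → 14.8 cm³.
Total extruded = 139 + 14.8 = 153.8 cm³.
Mass = 153.8 × 1.15, so 176.87 g.
Cost = 176.87 g / 1000 × $85.8/kg = $15.18.

$15.18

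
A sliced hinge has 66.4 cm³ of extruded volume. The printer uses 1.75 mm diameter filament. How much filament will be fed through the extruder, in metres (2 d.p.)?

Filament cross-section = π × (1.75/2)² = 2.4053 mm².
L = 66400 mm³ / 2.4053 mm² = 27605.7 mm, i.e. 27.61 m.

27.61 m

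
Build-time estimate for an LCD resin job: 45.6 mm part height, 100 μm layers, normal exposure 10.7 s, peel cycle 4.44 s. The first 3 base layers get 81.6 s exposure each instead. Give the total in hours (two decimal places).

Number of layers: 45.6 / 0.1 → 456 (rounded up).
Base layers = 3 × (81.6 + 4.44), so 258.12 s.
Regular layers = 453 × (10.7 + 4.44), so 6858.42 s.
Sum: 258.12 + 6858.42 = 7116.54 s → 1.98 hours.

1.98 hours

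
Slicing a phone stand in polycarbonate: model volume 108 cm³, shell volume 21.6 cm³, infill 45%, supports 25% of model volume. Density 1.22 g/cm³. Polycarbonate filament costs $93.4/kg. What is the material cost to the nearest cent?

$9.97

Interior volume = 108 − 21.6 = 86.4 cm³.
Deposited infill = 0.45 × 86.4 = 38.88 cm³.
Support = 0.25 × 108 = 27 cm³.
Total printed volume = 21.6 + 38.88 + 27 = 87.48 cm³.
Mass = 87.48 × 1.22 = 106.7256 g.
Cost = 106.7256 g / 1000 × $93.4/kg = $9.97.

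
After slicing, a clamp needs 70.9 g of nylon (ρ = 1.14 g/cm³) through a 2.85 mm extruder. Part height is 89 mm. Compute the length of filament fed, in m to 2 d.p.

9.75 m

Extruded volume: 70.9/1.14 = 62.193 cm³ (62193 mm³).
A = π r² = π × 1.425² = 6.3794 mm².
L = V/A = 62193/6.3794 = 9749.04 mm → 9.75 m.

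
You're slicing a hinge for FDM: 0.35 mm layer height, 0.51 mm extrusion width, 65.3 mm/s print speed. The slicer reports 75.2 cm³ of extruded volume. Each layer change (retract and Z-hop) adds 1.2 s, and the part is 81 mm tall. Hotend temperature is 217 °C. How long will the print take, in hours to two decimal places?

Line area = 0.35 × 0.51 = 0.1785 mm².
Toolpath length = 75.2 cm³ / 0.1785 mm² = 75200 / 0.1785 = 421288.5 mm.
Print-move time: 421288.5 / 65.3 → 6451.6 s.
Layer count = ceil(81 / 0.35) = 232.
Non-print overhead: 232 × 1.2 → 278.4 s.
Total = 6451.6 + 278.4 = 6730 s = 1.87 hours.

1.87 hours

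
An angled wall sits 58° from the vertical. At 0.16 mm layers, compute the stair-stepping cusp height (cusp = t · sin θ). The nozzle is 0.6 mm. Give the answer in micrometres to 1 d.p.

135.7 μm

Cusp = layer height × sin(58°) = 0.16 × 0.8480 = 0.13568 mm = 135.7 μm.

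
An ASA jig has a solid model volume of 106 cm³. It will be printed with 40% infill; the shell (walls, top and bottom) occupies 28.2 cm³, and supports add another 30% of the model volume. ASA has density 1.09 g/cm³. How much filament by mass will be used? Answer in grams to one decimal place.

Volume inside the shell: 106 − 28.2 → 77.8 cm³.
Infill deposited = 0.40 × 77.8 = 31.12 cm³.
Support = 0.30 × 106, so 31.8 cm³.
Total printed volume = 28.2 + 31.12 + 31.8 = 91.12 cm³.
Mass: 91.12 × 1.09 → 99.3208 g.

99.3 g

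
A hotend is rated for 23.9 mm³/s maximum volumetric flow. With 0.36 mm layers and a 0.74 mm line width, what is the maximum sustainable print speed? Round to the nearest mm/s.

Extrusion cross-section = 0.36 × 0.74, so 0.2664 mm².
v_max = Q/A = 23.9/0.2664 = 89.71 mm/s → 90 mm/s.

90 mm/s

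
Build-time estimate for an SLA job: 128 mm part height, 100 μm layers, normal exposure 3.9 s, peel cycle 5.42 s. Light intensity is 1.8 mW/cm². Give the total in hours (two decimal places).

3.31 hours

Number of layers: 128 / 0.1 → 1280 (rounded up).
Each layer takes: 3.9 + 5.42 → 9.32 s.
Total = 1280 × 9.32 = 11929.6 s = 3.31 hours.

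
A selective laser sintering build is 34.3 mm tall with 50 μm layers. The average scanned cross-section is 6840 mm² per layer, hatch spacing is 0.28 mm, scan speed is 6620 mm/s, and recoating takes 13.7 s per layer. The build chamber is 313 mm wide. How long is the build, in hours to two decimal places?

Layers = ⌈34.3/0.05⌉ = 686.
Per-layer scan distance = 6840 / 0.28 = 24428.6 mm.
Laser time per layer: 24428.6 / 6620 → 3.6901 s.
Per-layer time = 3.6901 + 13.7, so 17.3901 s.
686 layers × 17.3901 s/layer = 11929.6086 s, i.e. 3.31 hours.

3.31 hours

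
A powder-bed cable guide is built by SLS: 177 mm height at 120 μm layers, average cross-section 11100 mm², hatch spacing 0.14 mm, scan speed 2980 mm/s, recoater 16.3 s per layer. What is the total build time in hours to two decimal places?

17.58 hours

Layer count = ceil(177 / 0.12) = 1475.
Scan path per layer = 11100 / 0.14 = 79285.7 mm.
Per-layer scan time = 79285.7 / 2980 = 26.6059 s.
Layer cycle: 26.6059 + 16.3 → 42.9059 s.
1475 layers × 42.9059 s/layer = 63286.2025 s, i.e. 17.58 hours.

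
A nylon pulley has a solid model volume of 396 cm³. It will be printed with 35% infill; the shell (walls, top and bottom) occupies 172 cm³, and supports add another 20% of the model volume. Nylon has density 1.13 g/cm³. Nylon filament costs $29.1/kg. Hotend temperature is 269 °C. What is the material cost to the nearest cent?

Infill region: 396 − 172 → 224 cm³.
Infill volume: 0.35 × 224 → 78.4 cm³.
Support: 0.20 × 396 → 79.2 cm³.
Total extruded = 172 + 78.4 + 79.2, so 329.6 cm³.
Mass: 329.6 × 1.13 → 372.448 g.
At $29.1/kg: 372.448/1000 × 29.1 = $10.84.

$10.84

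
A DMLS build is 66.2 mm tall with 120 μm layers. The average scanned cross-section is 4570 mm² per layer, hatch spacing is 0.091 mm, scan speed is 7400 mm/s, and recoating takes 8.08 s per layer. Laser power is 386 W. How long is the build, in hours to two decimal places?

2.28 hours

Number of layers: 66.2 / 0.12 → 552 (rounded up).
Scan path per layer = 4570 / 0.091, so 50219.8 mm.
Per-layer scan time = 50219.8 / 7400 = 6.7865 s.
Time per layer: 6.7865 + 8.08 → 14.8665 s.
Total: 552 × 14.8665 s = 8206.308 s → 2.28 hours.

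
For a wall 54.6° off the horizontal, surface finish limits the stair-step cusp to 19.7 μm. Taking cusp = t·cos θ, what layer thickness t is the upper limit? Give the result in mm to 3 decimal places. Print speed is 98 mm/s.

0.034 mm

Layer height = cusp / cos(54.6°) = 0.0197 / 0.5793 = 0.034 mm.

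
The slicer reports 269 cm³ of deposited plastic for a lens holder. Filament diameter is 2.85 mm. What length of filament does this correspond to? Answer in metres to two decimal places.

A = π r² = π × 1.425² = 6.3794 mm².
L = 269000 mm³ / 6.3794 mm² = 42166.97 mm, i.e. 42.17 m.

42.17 m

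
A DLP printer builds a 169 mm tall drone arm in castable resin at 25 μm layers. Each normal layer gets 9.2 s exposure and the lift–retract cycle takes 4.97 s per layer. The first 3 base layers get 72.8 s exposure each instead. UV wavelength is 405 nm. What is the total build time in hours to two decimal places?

Layers = ⌈169/0.025⌉ = 6760.
Burn-in layers = 3 × (72.8 + 4.97), so 233.31 s.
Remaining layers = 6757 × (9.2 + 4.97), so 95746.69 s.
Sum: 233.31 + 95746.69 = 95980 s → 26.66 hours.

26.66 hours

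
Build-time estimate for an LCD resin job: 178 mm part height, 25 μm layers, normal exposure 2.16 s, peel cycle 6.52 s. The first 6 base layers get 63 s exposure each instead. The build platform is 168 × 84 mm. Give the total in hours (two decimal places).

Layer count = ceil(178 / 0.025) = 7120.
Base layers = 6 × (63 + 6.52) = 417.12 s.
Remaining layers = 7114 × (2.16 + 6.52), so 61749.52 s.
Sum: 417.12 + 61749.52 = 62166.64 s → 17.27 hours.

17.27 hours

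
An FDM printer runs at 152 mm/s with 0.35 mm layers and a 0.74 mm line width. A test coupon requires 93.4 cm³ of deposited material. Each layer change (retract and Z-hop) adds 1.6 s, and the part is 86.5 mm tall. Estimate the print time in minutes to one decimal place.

Bead cross-section = 0.35 × 0.74, so 0.259 mm².
Total extruded path = 93400/0.259 = 360617.8 mm.
Print-move time: 360617.8 / 152 → 2372.5 s.
Number of layers: 86.5 / 0.35 → 248 (rounded up).
Layer-change overhead: 248 × 1.6 → 396.8 s.
Total = 2372.5 + 396.8 = 2769.3 s = 46.2 minutes.

46.2 minutes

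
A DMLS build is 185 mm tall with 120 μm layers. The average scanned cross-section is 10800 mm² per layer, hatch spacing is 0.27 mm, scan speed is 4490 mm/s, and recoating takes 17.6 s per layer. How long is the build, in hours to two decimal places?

Layer count = ceil(185 / 0.12) = 1542.
Per-layer scan distance = 10800 / 0.27, so 40000 mm.
Laser time per layer = 40000 / 4490, so 8.9087 s.
Layer cycle = 8.9087 + 17.6 = 26.5087 s.
Build time = 1542 × 26.5087 = 40876.4154 s = 11.35 hours.

11.35 hours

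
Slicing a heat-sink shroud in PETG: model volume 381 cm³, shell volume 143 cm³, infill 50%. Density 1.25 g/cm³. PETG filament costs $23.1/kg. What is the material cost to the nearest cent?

$7.57

Infill region: 381 − 143 → 238 cm³.
Infill volume = 0.50 × 238 = 119 cm³.
Deposited volume = 143 + 119 = 262 cm³.
Mass = 262 × 1.25 = 327.5 g.
At $23.1/kg: 327.5/1000 × 23.1 = $7.57.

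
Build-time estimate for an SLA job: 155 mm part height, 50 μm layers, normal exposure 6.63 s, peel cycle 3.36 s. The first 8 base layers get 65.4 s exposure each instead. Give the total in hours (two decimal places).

8.73 hours

Number of layers: 155 / 0.05 → 3100 (rounded up).
Burn-in layers = 8 × (65.4 + 3.36) = 550.08 s.
Regular layers = 3092 × (6.63 + 3.36) = 30889.08 s.
Sum: 550.08 + 30889.08 = 31439.16 s → 8.73 hours.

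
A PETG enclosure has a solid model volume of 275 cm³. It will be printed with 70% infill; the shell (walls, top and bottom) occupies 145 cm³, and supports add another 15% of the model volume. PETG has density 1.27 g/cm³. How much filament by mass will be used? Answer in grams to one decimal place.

352.1 g

Volume inside the shell = 275 − 145, so 130 cm³.
Deposited infill = 0.70 × 130, so 91 cm³.
Support: 0.15 × 275 → 41.25 cm³.
Total printed volume = 145 + 91 + 41.25 = 277.25 cm³.
Mass: 277.25 × 1.27 → 352.1075 g.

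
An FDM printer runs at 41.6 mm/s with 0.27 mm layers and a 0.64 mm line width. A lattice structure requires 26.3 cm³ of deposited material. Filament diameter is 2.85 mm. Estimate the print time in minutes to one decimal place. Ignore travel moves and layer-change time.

Line area = 0.27 × 0.64 = 0.1728 mm².
Total extruded path = 26300/0.1728 = 152199.1 mm.
Extrusion time = 152199.1 / 41.6 = 3658.6 s.
That's 3658.6 s → 61.0 minutes.

61.0 minutes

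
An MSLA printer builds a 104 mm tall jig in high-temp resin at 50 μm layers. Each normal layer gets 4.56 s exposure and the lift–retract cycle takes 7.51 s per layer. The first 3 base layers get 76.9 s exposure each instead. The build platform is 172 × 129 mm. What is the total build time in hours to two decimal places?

7.03 hours

Layers = ⌈104/0.05⌉ = 2080.
Burn-in layers: 3 × (76.9 + 7.51) → 253.23 s.
Regular layers = 2077 × (4.56 + 7.51), so 25069.39 s.
Total = 253.23 + 25069.39 = 25322.62 s = 7.03 hours.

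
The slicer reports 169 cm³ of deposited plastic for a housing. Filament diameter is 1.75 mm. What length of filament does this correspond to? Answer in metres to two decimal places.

Cross-section of 1.75 mm filament: π·(1.75/2)² = 2.4053 mm².
Length = 169 cm³ / 2.4053 mm² = 169000 / 2.4053 = 70261.51 mm = 70.26 m.

70.26 m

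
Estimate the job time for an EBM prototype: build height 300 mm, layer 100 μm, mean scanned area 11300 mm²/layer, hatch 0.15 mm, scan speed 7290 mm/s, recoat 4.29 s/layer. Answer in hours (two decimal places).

12.19 hours

Layer count = ceil(300 / 0.1) = 3000.
Per-layer scan distance = 11300 / 0.15, so 75333.3 mm.
Per-layer scan time = 75333.3 / 7290 = 10.3338 s.
Time per layer = 10.3338 + 4.29 = 14.6238 s.
3000 layers × 14.6238 s/layer = 43871.4 s, i.e. 12.19 hours.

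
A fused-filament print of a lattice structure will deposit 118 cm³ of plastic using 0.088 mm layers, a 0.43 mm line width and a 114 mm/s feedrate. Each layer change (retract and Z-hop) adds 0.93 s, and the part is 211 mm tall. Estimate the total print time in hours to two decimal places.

Extrusion cross-section = 0.088 × 0.43, so 0.03784 mm².
Path length: 118000 mm³ / 0.03784 mm² → 3118393.2 mm.
Time extruding: 3118393.2 / 114 → 27354.3 s.
Layers = ⌈211/0.088⌉ = 2398.
Layer-change overhead = 2398 × 0.93 = 2230.14 s.
Altogether 27354.3 + 2230.14 = 29584.44 s, i.e. 8.22 hours.

8.22 hours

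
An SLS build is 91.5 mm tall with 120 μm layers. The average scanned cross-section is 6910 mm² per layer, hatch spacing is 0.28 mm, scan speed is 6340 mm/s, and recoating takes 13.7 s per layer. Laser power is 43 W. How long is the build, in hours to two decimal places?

3.73 hours

Layer count = ceil(91.5 / 0.12) = 763.
Per-layer scan distance = 6910 / 0.28 = 24678.6 mm.
Laser time per layer = 24678.6 / 6340 = 3.8925 s.
Time per layer: 3.8925 + 13.7 → 17.5925 s.
Total: 763 × 17.5925 s = 13423.0775 s → 3.73 hours.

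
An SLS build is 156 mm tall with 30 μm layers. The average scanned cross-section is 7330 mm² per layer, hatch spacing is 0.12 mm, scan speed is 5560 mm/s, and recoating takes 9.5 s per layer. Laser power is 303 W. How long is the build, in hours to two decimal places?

29.59 hours

Number of layers: 156 / 0.03 → 5200 (rounded up).
Scan path per layer: 7330 / 0.12 → 61083.3 mm.
Laser time per layer: 61083.3 / 5560 → 10.9862 s.
Layer cycle = 10.9862 + 9.5 = 20.4862 s.
Build time = 5200 × 20.4862 = 106528.24 s = 29.59 hours.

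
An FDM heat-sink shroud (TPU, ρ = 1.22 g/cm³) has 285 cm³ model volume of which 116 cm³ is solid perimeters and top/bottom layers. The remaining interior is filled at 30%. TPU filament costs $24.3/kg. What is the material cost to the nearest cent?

Volume inside the shell = 285 − 116 = 169 cm³.
Infill deposited = 0.30 × 169, so 50.7 cm³.
Total extruded: 116 + 50.7 → 166.7 cm³.
Mass: 166.7 × 1.22 → 203.374 g.
At $24.3/kg: 203.374/1000 × 24.3 = $4.94.

$4.94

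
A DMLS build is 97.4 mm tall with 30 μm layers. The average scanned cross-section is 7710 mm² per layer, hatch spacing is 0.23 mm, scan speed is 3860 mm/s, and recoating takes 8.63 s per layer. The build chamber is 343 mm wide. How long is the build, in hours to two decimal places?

Number of layers: 97.4 / 0.03 → 3247 (rounded up).
Per-layer scan distance: 7710 / 0.23 → 33521.7 mm.
Per-layer scan time = 33521.7 / 3860, so 8.6844 s.
Per-layer time = 8.6844 + 8.63 = 17.3144 s.
3247 layers × 17.3144 s/layer = 56219.8568 s, i.e. 15.62 hours.

15.62 hours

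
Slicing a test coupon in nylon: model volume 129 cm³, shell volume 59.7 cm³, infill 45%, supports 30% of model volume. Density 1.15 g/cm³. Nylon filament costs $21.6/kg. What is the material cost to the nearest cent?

Infill region = 129 − 59.7, so 69.3 cm³.
Infill volume: 0.45 × 69.3 → 31.185 cm³.
Support: 0.30 × 129 → 38.7 cm³.
Total printed volume = 59.7 + 31.185 + 38.7 = 129.585 cm³.
Mass = 129.585 × 1.15, so 149.02275 g.
Cost = 149.02275 g / 1000 × $21.6/kg = $3.22.

$3.22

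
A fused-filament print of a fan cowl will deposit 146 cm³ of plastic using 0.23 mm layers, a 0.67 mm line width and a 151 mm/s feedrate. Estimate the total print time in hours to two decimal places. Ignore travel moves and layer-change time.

1.74 hours

Extrusion cross-section: 0.23 × 0.67 → 0.1541 mm².
Path length: 146000 mm³ / 0.1541 mm² → 947436.7 mm.
Time extruding = 947436.7 / 151 = 6274.4 s.
That's 6274.4 s → 1.74 hours.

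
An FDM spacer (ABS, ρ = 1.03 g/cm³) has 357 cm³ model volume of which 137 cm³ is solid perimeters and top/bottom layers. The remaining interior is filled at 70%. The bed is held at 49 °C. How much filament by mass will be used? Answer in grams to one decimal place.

Interior volume: 357 − 137 → 220 cm³.
Infill deposited = 0.70 × 220 = 154 cm³.
Deposited volume: 137 + 154 → 291 cm³.
Mass: 291 × 1.03 → 299.73 g.

299.7 g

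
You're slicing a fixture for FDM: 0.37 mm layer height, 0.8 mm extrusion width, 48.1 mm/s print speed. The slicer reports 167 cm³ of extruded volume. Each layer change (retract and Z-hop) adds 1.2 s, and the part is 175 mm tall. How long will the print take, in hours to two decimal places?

Line area = 0.37 × 0.8 = 0.296 mm².
Toolpath length = 167 cm³ / 0.296 mm² = 167000 / 0.296 = 564189.2 mm.
Time extruding: 564189.2 / 48.1 → 11729.5 s.
Layer count = ceil(175 / 0.37) = 473.
Non-print overhead: 473 × 1.2 → 567.6 s.
Total = 11729.5 + 567.6 = 12297.1 s = 3.42 hours.

3.42 hours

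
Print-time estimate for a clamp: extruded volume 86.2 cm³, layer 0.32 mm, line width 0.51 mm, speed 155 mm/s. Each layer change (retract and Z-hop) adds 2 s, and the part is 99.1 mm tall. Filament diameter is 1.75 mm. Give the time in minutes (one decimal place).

67.1 minutes

Bead cross-section: 0.32 × 0.51 → 0.1632 mm².
Path length: 86200 mm³ / 0.1632 mm² → 528186.3 mm.
Time extruding = 528186.3 / 155 = 3407.7 s.
Number of layers: 99.1 / 0.32 → 310 (rounded up).
Non-print overhead = 310 × 2, so 620 s.
Total = 3407.7 + 620 = 4027.7 s = 67.1 minutes.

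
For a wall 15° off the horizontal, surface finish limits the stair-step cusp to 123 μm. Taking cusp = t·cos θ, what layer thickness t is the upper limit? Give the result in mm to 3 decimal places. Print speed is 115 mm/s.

cos(15°) = 0.9659; t_max = 0.123/0.9659 = 0.127 mm.

0.127 mm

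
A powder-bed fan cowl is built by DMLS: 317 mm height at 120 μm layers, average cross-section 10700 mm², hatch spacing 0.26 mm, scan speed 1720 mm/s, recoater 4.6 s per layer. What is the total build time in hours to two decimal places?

20.94 hours

Layer count = ceil(317 / 0.12) = 2642.
Scan path per layer = 10700 / 0.26, so 41153.8 mm.
Per-layer scan time = 41153.8 / 1720, so 23.9266 s.
Layer cycle: 23.9266 + 4.6 → 28.5266 s.
Build time = 2642 × 28.5266 = 75367.2772 s = 20.94 hours.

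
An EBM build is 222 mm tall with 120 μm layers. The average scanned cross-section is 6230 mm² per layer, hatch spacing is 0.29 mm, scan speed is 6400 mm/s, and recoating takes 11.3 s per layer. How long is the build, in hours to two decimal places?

Layer count = ceil(222 / 0.12) = 1850.
Scan path per layer = 6230 / 0.29 = 21482.8 mm.
Per-layer scan time = 21482.8 / 6400 = 3.3567 s.
Layer cycle = 3.3567 + 11.3 = 14.6567 s.
Total: 1850 × 14.6567 s = 27114.895 s → 7.53 hours.

7.53 hours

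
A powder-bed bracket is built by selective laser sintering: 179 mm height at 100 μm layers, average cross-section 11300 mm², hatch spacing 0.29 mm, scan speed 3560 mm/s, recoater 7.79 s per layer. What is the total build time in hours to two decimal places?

9.32 hours

Layers = ⌈179/0.1⌉ = 1790.
Per-layer scan distance: 11300 / 0.29 → 38965.5 mm.
Scan time per layer = 38965.5 / 3560, so 10.9454 s.
Layer cycle = 10.9454 + 7.79, so 18.7354 s.
Build time = 1790 × 18.7354 = 33536.366 s = 9.32 hours.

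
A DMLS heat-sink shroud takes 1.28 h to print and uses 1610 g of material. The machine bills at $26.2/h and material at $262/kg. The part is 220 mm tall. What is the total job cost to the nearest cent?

Time charge: 26.2 × 1.28 → $33.536.
Feedstock cost: 262 × 1610/1000 → $421.82.
Job cost: 33.536 + 421.82 = 455.356 ≈ $455.36.

$455.36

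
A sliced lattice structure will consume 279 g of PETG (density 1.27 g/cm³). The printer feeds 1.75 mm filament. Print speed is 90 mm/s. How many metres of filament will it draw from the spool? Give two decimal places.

91.33 m

Extruded volume: 279/1.27 = 219.685 cm³ (219685 mm³).
A = π r² = π × 0.875² = 2.4053 mm².
L = V/A = 219685/2.4053 = 91333.72 mm → 91.33 m.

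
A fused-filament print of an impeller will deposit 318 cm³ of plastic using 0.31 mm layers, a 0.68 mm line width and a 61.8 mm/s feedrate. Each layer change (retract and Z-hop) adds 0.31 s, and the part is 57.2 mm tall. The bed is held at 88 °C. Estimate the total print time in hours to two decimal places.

Extrusion cross-section: 0.31 × 0.68 → 0.2108 mm².
Toolpath length = 318 cm³ / 0.2108 mm² = 318000 / 0.2108 = 1508538.9 mm.
Print-move time = 1508538.9 / 61.8, so 24410 s.
Number of layers: 57.2 / 0.31 → 185 (rounded up).
Non-print overhead = 185 × 0.31 = 57.35 s.
Total = 24410 + 57.35 = 24467.35 s = 6.80 hours.

6.80 hours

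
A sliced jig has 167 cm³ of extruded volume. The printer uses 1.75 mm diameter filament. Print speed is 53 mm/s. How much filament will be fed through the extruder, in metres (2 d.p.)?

A = π r² = π × 0.875² = 2.4053 mm².
L = 167000 mm³ / 2.4053 mm² = 69430.01 mm, i.e. 69.43 m.

69.43 m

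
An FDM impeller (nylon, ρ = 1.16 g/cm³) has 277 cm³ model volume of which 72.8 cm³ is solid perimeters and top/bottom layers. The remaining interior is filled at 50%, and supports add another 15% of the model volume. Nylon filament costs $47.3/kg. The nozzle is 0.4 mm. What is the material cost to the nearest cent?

$11.88

Volume inside the shell = 277 − 72.8, so 204.2 cm³.
Infill deposited: 0.50 × 204.2 → 102.1 cm³.
Support = 0.15 × 277 = 41.55 cm³.
Total extruded: 72.8 + 102.1 + 41.55 → 216.45 cm³.
Mass = 216.45 × 1.16, so 251.082 g.
At $47.3/kg: 251.082/1000 × 47.3 = $11.88.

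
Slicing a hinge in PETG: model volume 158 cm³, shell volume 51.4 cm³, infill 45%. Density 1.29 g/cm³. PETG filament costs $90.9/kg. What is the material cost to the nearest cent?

$11.65

Interior volume = 158 − 51.4, so 106.6 cm³.
Deposited infill = 0.45 × 106.6 = 47.97 cm³.
Total printed volume = 51.4 + 47.97, so 99.37 cm³.
Mass = 99.37 × 1.29 = 128.1873 g.
At $90.9/kg: 128.1873/1000 × 90.9 = $11.65.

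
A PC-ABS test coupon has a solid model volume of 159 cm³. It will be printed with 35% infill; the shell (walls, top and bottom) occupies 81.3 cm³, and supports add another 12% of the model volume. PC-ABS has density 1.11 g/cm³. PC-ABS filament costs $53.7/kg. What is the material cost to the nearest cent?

$7.60

Volume inside the shell = 159 − 81.3 = 77.7 cm³.
Infill deposited = 0.35 × 77.7, so 27.195 cm³.
Support = 0.12 × 159, so 19.08 cm³.
Total printed volume = 81.3 + 27.195 + 19.08, so 127.575 cm³.
Mass = 127.575 × 1.11, so 141.60825 g.
Cost = 141.60825 g / 1000 × $53.7/kg = $7.60.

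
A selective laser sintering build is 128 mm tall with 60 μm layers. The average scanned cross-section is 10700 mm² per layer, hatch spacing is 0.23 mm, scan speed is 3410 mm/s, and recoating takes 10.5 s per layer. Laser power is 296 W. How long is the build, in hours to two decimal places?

Number of layers: 128 / 0.06 → 2134 (rounded up).
Per-layer scan distance: 10700 / 0.23 → 46521.7 mm.
Scan time per layer = 46521.7 / 3410, so 13.6427 s.
Time per layer = 13.6427 + 10.5 = 24.1427 s.
2134 layers × 24.1427 s/layer = 51520.5218 s, i.e. 14.31 hours.

14.31 hours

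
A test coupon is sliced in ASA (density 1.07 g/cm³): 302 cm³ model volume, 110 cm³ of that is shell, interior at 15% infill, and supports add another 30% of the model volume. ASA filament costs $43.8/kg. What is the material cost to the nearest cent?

$10.75

Volume inside the shell = 302 − 110 = 192 cm³.
Infill deposited = 0.15 × 192, so 28.8 cm³.
Support: 0.30 × 302 → 90.6 cm³.
Total printed volume = 110 + 28.8 + 90.6 = 229.4 cm³.
Mass = 229.4 × 1.07 = 245.458 g.
Cost = 245.458 g / 1000 × $43.8/kg = $10.75.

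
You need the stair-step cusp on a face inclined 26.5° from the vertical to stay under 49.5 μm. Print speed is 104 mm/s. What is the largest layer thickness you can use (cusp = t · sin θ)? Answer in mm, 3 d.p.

0.111 mm

t = h_c / sin θ = 0.0495 / 0.4462 = 0.111 mm.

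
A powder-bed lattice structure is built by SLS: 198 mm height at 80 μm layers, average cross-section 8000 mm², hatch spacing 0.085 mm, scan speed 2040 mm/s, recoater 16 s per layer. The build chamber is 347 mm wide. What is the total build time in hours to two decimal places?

Layers = ⌈198/0.08⌉ = 2475.
Per-layer scan distance = 8000 / 0.085, so 94117.6 mm.
Per-layer scan time = 94117.6 / 2040, so 46.1361 s.
Per-layer time: 46.1361 + 16 → 62.1361 s.
2475 layers × 62.1361 s/layer = 153786.8475 s, i.e. 42.72 hours.

42.72 hours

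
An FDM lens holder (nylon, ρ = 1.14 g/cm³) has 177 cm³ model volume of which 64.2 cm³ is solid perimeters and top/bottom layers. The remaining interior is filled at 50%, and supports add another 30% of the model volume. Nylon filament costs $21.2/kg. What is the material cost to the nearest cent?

$4.20

Volume inside the shell = 177 − 64.2, so 112.8 cm³.
Infill deposited: 0.50 × 112.8 → 56.4 cm³.
Support = 0.30 × 177 = 53.1 cm³.
Total printed volume = 64.2 + 56.4 + 53.1, so 173.7 cm³.
Mass = 173.7 × 1.14, so 198.018 g.
At $21.2/kg: 198.018/1000 × 21.2 = $4.20.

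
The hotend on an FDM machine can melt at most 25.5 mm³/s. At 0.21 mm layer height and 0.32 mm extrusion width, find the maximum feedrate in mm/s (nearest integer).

379 mm/s

Bead cross-section: 0.21 × 0.32 → 0.0672 mm².
Max speed = 25.5 / 0.0672 = 379.46 ≈ 379 mm/s.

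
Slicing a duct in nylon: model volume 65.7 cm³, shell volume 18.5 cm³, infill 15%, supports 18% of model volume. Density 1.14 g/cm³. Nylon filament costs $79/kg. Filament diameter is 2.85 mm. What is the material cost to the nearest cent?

Volume inside the shell: 65.7 − 18.5 → 47.2 cm³.
Deposited infill = 0.15 × 47.2, so 7.08 cm³.
Support: 0.18 × 65.7 → 11.826 cm³.
Total extruded = 18.5 + 7.08 + 11.826 = 37.406 cm³.
Mass = 37.406 × 1.14, so 42.64284 g.
At $79/kg: 42.64284/1000 × 79 = $3.37.

$3.37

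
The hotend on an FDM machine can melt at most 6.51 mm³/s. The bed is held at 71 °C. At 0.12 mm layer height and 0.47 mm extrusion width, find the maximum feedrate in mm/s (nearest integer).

115 mm/s

A = 0.12 × 0.47, so 0.0564 mm².
Max speed = 6.51 / 0.0564 = 115.43 ≈ 115 mm/s.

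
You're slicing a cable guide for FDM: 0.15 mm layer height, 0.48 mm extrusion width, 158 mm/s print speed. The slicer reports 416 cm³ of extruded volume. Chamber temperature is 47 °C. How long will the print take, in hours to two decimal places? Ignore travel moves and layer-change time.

10.16 hours

Extrusion cross-section = 0.15 × 0.48, so 0.072 mm².
Total extruded path = 416000/0.072 = 5777777.8 mm.
Print-move time: 5777777.8 / 158 → 36568.2 s.
That's 36568.2 s → 10.16 hours.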